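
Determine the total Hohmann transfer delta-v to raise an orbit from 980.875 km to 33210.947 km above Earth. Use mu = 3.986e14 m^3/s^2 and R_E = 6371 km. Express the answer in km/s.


r1 = 7351.8750 km = 7.351875e+06 m
r2 = 39581.9470 km = 3.9581947e+07 m
dv1 = sqrt(mu/r1)*(sqrt(2*r2/(r1+r2)) - 1) = 2199.6622 m/s
dv2 = sqrt(mu/r2)*(1 - sqrt(2*r1/(r1+r2))) = 1397.1682 m/s
total dv = |dv1| + |dv2| = 2199.6622 + 1397.1682 = 3596.8304 m/s = 3.5968 km/s

3.5968 km/s


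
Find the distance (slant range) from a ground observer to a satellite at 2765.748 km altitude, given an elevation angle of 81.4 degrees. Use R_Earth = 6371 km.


h = 2765.748 km, el = 81.4 deg
d = -R_E*sin(el) + sqrt((R_E*sin(el))^2 + 2*R_E*h + h^2)
d = -6371.0000*sin(1.4207) + sqrt((6371.0000*0.9887564)^2 + 2*6371.0000*2765.748 + 2765.748^2)
d = 2787.5768 km

2787.5768 km


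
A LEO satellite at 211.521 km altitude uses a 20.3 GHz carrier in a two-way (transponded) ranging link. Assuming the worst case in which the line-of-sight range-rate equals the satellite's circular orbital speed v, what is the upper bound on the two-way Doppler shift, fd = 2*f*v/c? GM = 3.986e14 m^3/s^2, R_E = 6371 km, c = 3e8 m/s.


r = 6.582521e+06 m
v = sqrt(mu/r) = 7781.6648 m/s (worst-case radial velocity)
f = 20.3 GHz = 2.03e+10 Hz
fd = 2*f*v/c = 2*2.03e+10*7781.6648/3.0e+08
fd = 1.0531186e+06 Hz

1.0531e+06 Hz


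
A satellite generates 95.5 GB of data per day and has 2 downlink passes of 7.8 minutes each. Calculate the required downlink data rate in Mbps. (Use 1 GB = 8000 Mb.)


total contact time = 2 * 7.8 * 60 = 936.0000 s
data = 95.5 GB = 764000.0000 Mb
rate = 764000.0000 / 936.0000 = 816.2393 Mbps

816.2393 Mbps


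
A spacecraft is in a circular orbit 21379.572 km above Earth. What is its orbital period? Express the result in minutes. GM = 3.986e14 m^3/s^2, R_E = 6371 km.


r = 27750.5720 km = 2.7750572e+07 m
T = 2*pi*sqrt(r^3/mu) = 2*pi*sqrt(2.1370556e+22 / 3.986e14)
T = 46006.4931 s = 766.7749 min

766.7749 minutes


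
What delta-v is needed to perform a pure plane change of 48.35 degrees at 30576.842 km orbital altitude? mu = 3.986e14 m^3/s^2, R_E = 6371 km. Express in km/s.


r = 36947.8420 km = 3.6947842e+07 m
V = sqrt(mu/r) = 3284.5366 m/s
di = 48.35 deg = 0.8438667 rad
dV = 2*V*sin(di/2) = 2*3284.5366*sin(0.4219333)
dV = 2690.1998 m/s = 2.6902 km/s

2.6902 km/s


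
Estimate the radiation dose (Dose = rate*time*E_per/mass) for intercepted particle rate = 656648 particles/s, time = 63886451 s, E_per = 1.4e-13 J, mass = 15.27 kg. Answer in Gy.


Total energy deposited = rate * time * E_per
  = 656648 * 63886451 * 1.4e-13 = 5.8731 J
Dose = E_total / mass = 5.8731 / 15.27
Dose = 0.3846187 Gy

0.3846 Gy


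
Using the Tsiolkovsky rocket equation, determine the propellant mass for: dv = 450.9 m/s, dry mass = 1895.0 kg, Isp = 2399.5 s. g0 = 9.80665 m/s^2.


ve = Isp * g0 = 2399.5 * 9.80665 = 23531.056675 m/s
mass ratio = exp(dv/ve) = exp(450.9/23531.056675) = 1.01934668
m_prop = m_dry * (mr - 1) = 1895.0 * (1.01934668 - 1)
m_prop = 36.6620 kg

36.6620 kg


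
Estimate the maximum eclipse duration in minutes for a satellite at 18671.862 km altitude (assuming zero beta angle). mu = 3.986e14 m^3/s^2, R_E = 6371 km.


r = 25042.8620 km
T = 657.3337 min
Eclipse fraction = arcsin(R_E/r)/pi = arcsin(6371.0000/25042.8620)/pi
= arcsin(0.2544038)/pi = 0.08187923
Eclipse duration = 0.08187923 * 657.3337 = 53.8220 min

53.8220 minutes


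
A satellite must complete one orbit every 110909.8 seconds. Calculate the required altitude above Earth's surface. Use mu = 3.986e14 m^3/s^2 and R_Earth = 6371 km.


T = 110909.8 s
r = (mu*T^2/(4*pi^2))^(1/3) = (3.986e14 * 110909.8^2 / (4*pi^2))^(1/3)
r = 4.9892944e+07 m = 49892.9444 km
alt = r - R_E = 49892.9444 - 6371 = 43521.9444 km

43521.9444 km


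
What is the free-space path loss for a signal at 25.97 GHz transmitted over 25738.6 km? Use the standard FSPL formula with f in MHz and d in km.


f = 25.97 GHz = 25970.0000 MHz
d = 25738.6 km
FSPL = 32.44 + 20*log10(25970.0000) + 20*log10(25738.6)
FSPL = 32.44 + 88.2894 + 88.2117
FSPL = 208.9411 dB

208.9411 dB


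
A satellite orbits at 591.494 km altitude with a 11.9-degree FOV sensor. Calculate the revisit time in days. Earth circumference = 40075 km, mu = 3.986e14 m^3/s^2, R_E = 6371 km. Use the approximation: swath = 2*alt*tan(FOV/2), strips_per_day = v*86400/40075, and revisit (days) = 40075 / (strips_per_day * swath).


swath = 2*591.494*tan(0.1038471) = 123.2934 km
v = sqrt(mu/r) = 7566.3466 m/s = 7.5663 km/s
strips/day = v*86400/40075 = 7.5663*86400/40075 = 16.3127
coverage/day = strips * swath = 16.3127 * 123.2934 = 2011.2508 km
revisit = 40075 / 2011.2508 = 19.9254 days

19.9254 days


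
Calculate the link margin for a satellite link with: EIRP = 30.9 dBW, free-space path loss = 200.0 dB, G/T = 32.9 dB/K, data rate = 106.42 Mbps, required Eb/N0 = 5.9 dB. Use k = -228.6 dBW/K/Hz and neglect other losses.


C/N0 = EIRP - FSPL + G/T - k = 30.9 - 200.0 + 32.9 - (-228.6)
C/N0 = 92.4000 dB-Hz
R_b = 106.42 Mbps = 1.0642e+08 bps -> 10*log10(R_b) = 80.2702 dB-Hz
Eb/N0 = C/N0 - 10*log10(R_b) = 92.4000 - 80.2702 = 12.1298 dB
Margin = Eb/N0 - Eb/N0_req = 12.1298 - 5.9 = 6.2298 dB (link closes)

6.2298 dB


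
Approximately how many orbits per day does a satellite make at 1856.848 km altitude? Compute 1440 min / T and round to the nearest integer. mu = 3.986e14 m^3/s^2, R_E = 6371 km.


r = 8.227848e+06 m
T = 2*pi*sqrt(r^3/mu) = 7427.4650 s = 123.7911 min
revs/day = 1440 / 123.7911 = 11.6325
Rounded: 12 revolutions per day

12 revolutions per day


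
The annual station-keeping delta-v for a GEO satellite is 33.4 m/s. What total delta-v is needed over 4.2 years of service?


dV = rate * years = 33.4 * 4.2
dV = 140.2800 m/s

140.2800 m/s


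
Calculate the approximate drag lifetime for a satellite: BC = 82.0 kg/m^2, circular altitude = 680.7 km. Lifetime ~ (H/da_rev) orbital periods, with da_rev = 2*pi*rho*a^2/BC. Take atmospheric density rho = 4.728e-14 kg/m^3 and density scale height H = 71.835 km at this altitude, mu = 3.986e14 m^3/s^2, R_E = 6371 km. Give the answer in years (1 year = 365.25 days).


a = R_E + alt = 7051.7000 km = 7.0517e+06 m
da_rev = 2*pi*rho*a^2/BC = 2*pi*4.728e-14*(7.0517e+06)^2/82.0 = 0.180148703 m per revolution
N = H/da_rev = 71835.0000 m / 0.180148703 m = 398753.9118 revolutions
P = 2*pi*sqrt(a^3/mu) = 5893.2106 s
lifetime = N*P = 398753.9118 * 5893.2106 = 2.3499408e+09 s = 27198.3888 days
years = 27198.3888 / 365.25 = 74.4651 years

74.4651 years


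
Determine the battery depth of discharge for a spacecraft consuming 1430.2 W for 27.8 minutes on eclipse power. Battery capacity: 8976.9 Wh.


E_used = P * t / 60 = 1430.2 * 27.8 / 60 = 662.6593 Wh
DOD = E_used / E_total * 100 = 662.6593 / 8976.9 * 100
DOD = 7.3818 %

7.3818 %


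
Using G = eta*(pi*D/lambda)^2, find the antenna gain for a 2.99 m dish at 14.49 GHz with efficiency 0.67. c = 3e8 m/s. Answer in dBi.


lambda = c/f = 3e8 / 1.449e+10 = 0.02070393 m
G = eta*(pi*D/lambda)^2 = 0.67*(pi*2.99/0.02070393)^2
G = 137914.8992 (linear)
G = 10*log10(137914.8992) = 51.3961 dBi

51.3961 dBi


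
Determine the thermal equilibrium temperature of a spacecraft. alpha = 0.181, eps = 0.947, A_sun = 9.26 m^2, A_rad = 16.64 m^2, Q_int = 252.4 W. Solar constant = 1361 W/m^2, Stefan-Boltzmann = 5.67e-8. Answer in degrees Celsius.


Numerator = alpha*S*A_sun + Q_int = 0.181*1361*9.26 + 252.4 = 2533.5177 W
Denominator = eps*sigma*A_rad = 0.947*5.67e-8*16.64 = 8.9348314e-07 W/K^4
T^4 = 2.8355517e+09 K^4
T = 230.7594 K = -42.3906 C

-42.3906 degrees Celsius


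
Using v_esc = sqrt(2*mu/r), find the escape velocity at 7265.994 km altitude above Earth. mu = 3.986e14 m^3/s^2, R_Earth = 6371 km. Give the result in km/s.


r = 6371.0 + 7265.994 = 13636.9940 km = 1.3636994e+07 m
v_esc = sqrt(2*mu/r) = sqrt(2*3.986e14 / 1.3636994e+07)
v_esc = 7645.8244 m/s = 7.6458 km/s

7.6458 km/s


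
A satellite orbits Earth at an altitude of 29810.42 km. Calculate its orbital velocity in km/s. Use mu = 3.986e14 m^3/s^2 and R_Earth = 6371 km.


r = R_E + alt = 6371.0 + 29810.42 = 36181.4200 km = 3.618142e+07 m
v = sqrt(mu/r) = sqrt(3.986e14 / 3.618142e+07) = 3319.1421 m/s = 3.3191 km/s

3.3191 km/s


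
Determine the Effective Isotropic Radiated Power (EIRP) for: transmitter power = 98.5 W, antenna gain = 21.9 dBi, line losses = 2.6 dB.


Pt = 98.5 W = 19.9344 dBW
EIRP = Pt_dBW + Gt - losses = 19.9344 + 21.9 - 2.6 = 39.2344 dBW

39.2344 dBW


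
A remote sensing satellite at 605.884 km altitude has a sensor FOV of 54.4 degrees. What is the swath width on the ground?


FOV = 54.4 deg = 0.9494591 rad
swath = 2 * alt * tan(FOV/2) = 2 * 605.884 * tan(0.4747296)
swath = 2 * 605.884 * 0.5139302
swath = 622.7642 km

622.7642 km


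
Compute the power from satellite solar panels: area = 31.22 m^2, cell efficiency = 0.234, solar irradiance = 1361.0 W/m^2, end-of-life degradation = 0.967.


P = area * eta * S * degradation
P = 31.22 * 0.234 * 1361.0 * 0.967
P = 9614.6473 W

9614.6473 W


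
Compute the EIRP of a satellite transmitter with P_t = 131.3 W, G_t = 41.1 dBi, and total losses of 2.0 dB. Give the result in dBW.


Pt = 131.3 W = 21.1826 dBW
EIRP = Pt_dBW + Gt - losses = 21.1826 + 41.1 - 2.0 = 60.2826 dBW

60.2826 dBW


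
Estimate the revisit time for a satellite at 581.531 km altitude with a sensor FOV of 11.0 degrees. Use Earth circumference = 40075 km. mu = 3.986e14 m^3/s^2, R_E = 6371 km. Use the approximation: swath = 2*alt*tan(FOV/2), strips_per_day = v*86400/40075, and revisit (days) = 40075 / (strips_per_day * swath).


swath = 2*581.531*tan(0.09599311) = 111.9901 km
v = sqrt(mu/r) = 7571.7659 m/s = 7.5718 km/s
strips/day = v*86400/40075 = 7.5718*86400/40075 = 16.3244
coverage/day = strips * swath = 16.3244 * 111.9901 = 1828.1724 km
revisit = 40075 / 1828.1724 = 21.9208 days

21.9208 days


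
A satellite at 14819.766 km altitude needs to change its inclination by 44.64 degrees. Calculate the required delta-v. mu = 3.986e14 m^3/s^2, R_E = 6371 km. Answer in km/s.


r = 21190.7660 km = 2.1190766e+07 m
V = sqrt(mu/r) = 4337.0589 m/s
di = 44.64 deg = 0.779115 rad
dV = 2*V*sin(di/2) = 2*4337.0589*sin(0.3895575)
dV = 3294.2486 m/s = 3.2942 km/s

3.2942 km/s


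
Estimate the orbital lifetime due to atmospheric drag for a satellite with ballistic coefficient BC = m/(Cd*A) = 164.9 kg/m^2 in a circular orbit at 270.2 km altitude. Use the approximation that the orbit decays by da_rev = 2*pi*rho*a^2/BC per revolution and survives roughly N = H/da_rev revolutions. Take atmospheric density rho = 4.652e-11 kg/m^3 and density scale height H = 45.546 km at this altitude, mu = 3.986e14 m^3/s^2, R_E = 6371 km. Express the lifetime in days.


a = R_E + alt = 6641.2000 km = 6.6412e+06 m
da_rev = 2*pi*rho*a^2/BC = 2*pi*4.652e-11*(6.6412e+06)^2/164.9 = 78.179347 m per revolution
N = H/da_rev = 45546.0000 m / 78.179347 m = 582.5835 revolutions
P = 2*pi*sqrt(a^3/mu) = 5386.1824 s
lifetime = N*P = 582.5835 * 5386.1824 = 3.1379012e+06 s = 36.3183 days

36.3183 days


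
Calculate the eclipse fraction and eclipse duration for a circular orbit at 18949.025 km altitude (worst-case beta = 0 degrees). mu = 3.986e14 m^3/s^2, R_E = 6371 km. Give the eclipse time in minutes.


r = 25320.0250 km
T = 668.2765 min
Eclipse fraction = arcsin(R_E/r)/pi = arcsin(6371.0000/25320.0250)/pi
= arcsin(0.251619)/pi = 0.08096299
Eclipse duration = 0.08096299 * 668.2765 = 54.1057 min

54.1057 minutes


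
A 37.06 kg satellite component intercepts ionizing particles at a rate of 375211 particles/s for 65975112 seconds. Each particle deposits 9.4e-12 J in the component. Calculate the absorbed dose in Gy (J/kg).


Total energy deposited = rate * time * E_per
  = 375211 * 65975112 * 9.4e-12 = 232.6931 J
Dose = E_total / mass = 232.6931 / 37.06
Dose = 6.2788 Gy

6.2788 Gy


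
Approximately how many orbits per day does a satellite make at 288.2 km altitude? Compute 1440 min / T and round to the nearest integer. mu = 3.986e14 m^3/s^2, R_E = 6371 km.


r = 6.6592e+06 m
T = 2*pi*sqrt(r^3/mu) = 5408.0950 s = 90.1349 min
revs/day = 1440 / 90.1349 = 15.9761
Rounded: 16 revolutions per day

16 revolutions per day


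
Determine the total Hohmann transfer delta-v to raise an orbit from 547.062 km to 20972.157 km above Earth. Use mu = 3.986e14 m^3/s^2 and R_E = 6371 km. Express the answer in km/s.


r1 = 6918.0620 km = 6.918062e+06 m
r2 = 27343.1570 km = 2.7343157e+07 m
dv1 = sqrt(mu/r1)*(sqrt(2*r2/(r1+r2)) - 1) = 1999.3003 m/s
dv2 = sqrt(mu/r2)*(1 - sqrt(2*r1/(r1+r2))) = 1391.7423 m/s
total dv = |dv1| + |dv2| = 1999.3003 + 1391.7423 = 3391.0426 m/s = 3.3910 km/s

3.3910 km/s


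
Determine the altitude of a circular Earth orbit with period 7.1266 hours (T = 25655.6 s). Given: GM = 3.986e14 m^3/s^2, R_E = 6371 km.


T = 25655.6 s
r = (mu*T^2/(4*pi^2))^(1/3) = (3.986e14 * 25655.6^2 / (4*pi^2))^(1/3)
r = 1.8800986e+07 m = 18800.9865 km
alt = r - R_E = 18800.9865 - 6371 = 12429.9865 km

12429.9865 km


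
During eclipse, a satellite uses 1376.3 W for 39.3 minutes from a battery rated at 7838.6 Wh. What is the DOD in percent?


E_used = P * t / 60 = 1376.3 * 39.3 / 60 = 901.4765 Wh
DOD = E_used / E_total * 100 = 901.4765 / 7838.6 * 100
DOD = 11.5005 %

11.5005 %


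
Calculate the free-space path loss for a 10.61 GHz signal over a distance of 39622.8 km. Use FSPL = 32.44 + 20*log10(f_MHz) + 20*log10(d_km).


f = 10.61 GHz = 10610.0000 MHz
d = 39622.8 km
FSPL = 32.44 + 20*log10(10610.0000) + 20*log10(39622.8)
FSPL = 32.44 + 80.5143 + 91.9589
FSPL = 204.9132 dB

204.9132 dB


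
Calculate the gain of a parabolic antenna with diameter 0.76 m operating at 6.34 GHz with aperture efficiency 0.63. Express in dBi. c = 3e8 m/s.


lambda = c/f = 3e8 / 6.34e+09 = 0.04731861 m
G = eta*(pi*D/lambda)^2 = 0.63*(pi*0.76/0.04731861)^2
G = 1603.9968 (linear)
G = 10*log10(1603.9968) = 32.0520 dBi

32.0520 dBi


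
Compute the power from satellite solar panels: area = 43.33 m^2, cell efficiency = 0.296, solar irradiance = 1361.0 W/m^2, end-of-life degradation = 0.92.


P = area * eta * S * degradation
P = 43.33 * 0.296 * 1361.0 * 0.92
P = 16059.2904 W

16059.2904 W


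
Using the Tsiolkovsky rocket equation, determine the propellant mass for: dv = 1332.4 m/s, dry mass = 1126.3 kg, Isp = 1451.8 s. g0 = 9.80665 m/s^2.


ve = Isp * g0 = 1451.8 * 9.80665 = 14237.294470 m/s
mass ratio = exp(dv/ve) = exp(1332.4/14237.294470) = 1.09810415
m_prop = m_dry * (mr - 1) = 1126.3 * (1.09810415 - 1)
m_prop = 110.4947 kg

110.4947 kg


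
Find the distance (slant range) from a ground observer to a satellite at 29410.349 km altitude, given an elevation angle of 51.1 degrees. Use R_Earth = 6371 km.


h = 29410.349 km, el = 51.1 deg
d = -R_E*sin(el) + sqrt((R_E*sin(el))^2 + 2*R_E*h + h^2)
d = -6371.0000*sin(0.8918632) + sqrt((6371.0000*0.7782431)^2 + 2*6371.0000*29410.349 + 29410.349^2)
d = 30598.7941 km

30598.7941 km


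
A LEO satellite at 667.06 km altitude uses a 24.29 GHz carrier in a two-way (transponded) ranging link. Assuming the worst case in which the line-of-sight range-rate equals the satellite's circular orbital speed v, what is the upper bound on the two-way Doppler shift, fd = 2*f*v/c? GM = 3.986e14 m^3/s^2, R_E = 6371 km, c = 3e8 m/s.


r = 7.03806e+06 m
v = sqrt(mu/r) = 7525.6179 m/s (worst-case radial velocity)
f = 24.29 GHz = 2.429e+10 Hz
fd = 2*f*v/c = 2*2.429e+10*7525.6179/3.0e+08
fd = 1.2186484e+06 Hz

1.2186e+06 Hz


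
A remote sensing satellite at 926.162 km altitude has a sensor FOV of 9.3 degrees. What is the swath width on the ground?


FOV = 9.3 deg = 0.1623156 rad
swath = 2 * alt * tan(FOV/2) = 2 * 926.162 * tan(0.08115781)
swath = 2 * 926.162 * 0.08133647
swath = 150.6615 km

150.6615 km


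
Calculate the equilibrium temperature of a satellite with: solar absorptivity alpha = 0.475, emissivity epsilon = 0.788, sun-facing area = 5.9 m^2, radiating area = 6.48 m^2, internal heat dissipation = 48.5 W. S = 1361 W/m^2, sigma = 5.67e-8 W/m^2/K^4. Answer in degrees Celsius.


Numerator = alpha*S*A_sun + Q_int = 0.475*1361*5.9 + 48.5 = 3862.7025 W
Denominator = eps*sigma*A_rad = 0.788*5.67e-8*6.48 = 2.8952381e-07 W/K^4
T^4 = 1.3341571e+10 K^4
T = 339.8613 K = 66.7113 C

66.7113 degrees Celsius


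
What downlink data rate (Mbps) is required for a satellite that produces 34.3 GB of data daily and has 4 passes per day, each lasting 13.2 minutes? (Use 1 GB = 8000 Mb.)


total contact time = 4 * 13.2 * 60 = 3168.0000 s
data = 34.3 GB = 274400.0000 Mb
rate = 274400.0000 / 3168.0000 = 86.6162 Mbps

86.6162 Mbps


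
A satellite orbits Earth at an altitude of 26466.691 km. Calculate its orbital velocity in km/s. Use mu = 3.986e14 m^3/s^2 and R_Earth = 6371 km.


r = R_E + alt = 6371.0 + 26466.691 = 32837.6910 km = 3.2837691e+07 m
v = sqrt(mu/r) = sqrt(3.986e14 / 3.2837691e+07) = 3484.0337 m/s = 3.4840 km/s

3.4840 km/s


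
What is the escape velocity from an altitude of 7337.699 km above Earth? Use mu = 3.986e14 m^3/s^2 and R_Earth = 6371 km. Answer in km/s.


r = 6371.0 + 7337.699 = 13708.6990 km = 1.3708699e+07 m
v_esc = sqrt(2*mu/r) = sqrt(2*3.986e14 / 1.3708699e+07)
v_esc = 7625.8020 m/s = 7.6258 km/s

7.6258 km/s


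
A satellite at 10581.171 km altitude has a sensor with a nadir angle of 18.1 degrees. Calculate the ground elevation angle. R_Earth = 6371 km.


r = R_E + alt = 16952.1710 km
Law of sines in the satellite / Earth-center / ground-point triangle:
  sin(nadir)/R_E = sin(90 + el)/r  =>  cos(el) = (r/R_E)*sin(nadir)
cos(el) = (16952.1710 / 6371.0000) * sin(18.1 deg) = 0.8266583
el = arccos(0.8266583) = 34.2430 deg
(Earth-central angle = 90 - nadir - el = 37.6570 deg)

34.2430 degrees


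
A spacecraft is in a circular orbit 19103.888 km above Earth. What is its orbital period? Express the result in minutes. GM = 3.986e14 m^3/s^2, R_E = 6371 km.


r = 25474.8880 km = 2.5474888e+07 m
T = 2*pi*sqrt(r^3/mu) = 2*pi*sqrt(1.6532436e+22 / 3.986e14)
T = 40465.0094 s = 674.4168 min

674.4168 minutes


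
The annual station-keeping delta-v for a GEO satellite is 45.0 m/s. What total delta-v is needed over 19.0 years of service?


dV = rate * years = 45.0 * 19.0
dV = 855.0000 m/s

855.0000 m/s


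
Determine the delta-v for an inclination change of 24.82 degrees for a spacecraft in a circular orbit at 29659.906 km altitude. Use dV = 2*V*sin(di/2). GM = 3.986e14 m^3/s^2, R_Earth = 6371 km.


r = 36030.9060 km = 3.6030906e+07 m
V = sqrt(mu/r) = 3326.0675 m/s
di = 24.82 deg = 0.4331907 rad
dV = 2*V*sin(di/2) = 2*3326.0675*sin(0.2165954)
dV = 1429.5823 m/s = 1.4296 km/s

1.4296 km/s


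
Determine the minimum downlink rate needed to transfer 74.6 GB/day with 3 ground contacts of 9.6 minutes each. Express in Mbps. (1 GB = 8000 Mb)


total contact time = 3 * 9.6 * 60 = 1728.0000 s
data = 74.6 GB = 596800.0000 Mb
rate = 596800.0000 / 1728.0000 = 345.3704 Mbps

345.3704 Mbps


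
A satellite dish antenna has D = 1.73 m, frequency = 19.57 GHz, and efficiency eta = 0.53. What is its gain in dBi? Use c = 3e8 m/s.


lambda = c/f = 3e8 / 1.957e+10 = 0.01532959 m
G = eta*(pi*D/lambda)^2 = 0.53*(pi*1.73/0.01532959)^2
G = 66620.3582 (linear)
G = 10*log10(66620.3582) = 48.2361 dBi

48.2361 dBi


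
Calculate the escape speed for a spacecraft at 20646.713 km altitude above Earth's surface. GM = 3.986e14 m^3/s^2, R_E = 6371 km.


r = 6371.0 + 20646.713 = 27017.7130 km = 2.7017713e+07 m
v_esc = sqrt(2*mu/r) = sqrt(2*3.986e14 / 2.7017713e+07)
v_esc = 5431.9949 m/s = 5.4320 km/s

5.4320 km/s


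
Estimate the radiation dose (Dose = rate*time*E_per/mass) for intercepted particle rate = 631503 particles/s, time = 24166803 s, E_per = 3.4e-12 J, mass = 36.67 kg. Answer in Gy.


Total energy deposited = rate * time * E_per
  = 631503 * 24166803 * 3.4e-12 = 51.8888 J
Dose = E_total / mass = 51.8888 / 36.67
Dose = 1.4150 Gy

1.4150 Gy


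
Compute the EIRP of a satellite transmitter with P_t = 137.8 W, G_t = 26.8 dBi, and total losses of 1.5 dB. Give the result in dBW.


Pt = 137.8 W = 21.3925 dBW
EIRP = Pt_dBW + Gt - losses = 21.3925 + 26.8 - 1.5 = 46.6925 dBW

46.6925 dBW


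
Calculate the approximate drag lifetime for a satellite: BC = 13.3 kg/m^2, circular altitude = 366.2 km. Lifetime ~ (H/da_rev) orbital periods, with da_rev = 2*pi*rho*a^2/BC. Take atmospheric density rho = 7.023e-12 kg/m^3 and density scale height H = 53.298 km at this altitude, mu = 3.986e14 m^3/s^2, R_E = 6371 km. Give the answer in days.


a = R_E + alt = 6737.2000 km = 6.7372e+06 m
da_rev = 2*pi*rho*a^2/BC = 2*pi*7.023e-12*(6.7372e+06)^2/13.3 = 150.594731 m per revolution
N = H/da_rev = 53298.0000 m / 150.594731 m = 353.9168 revolutions
P = 2*pi*sqrt(a^3/mu) = 5503.3912 s
lifetime = N*P = 353.9168 * 5503.3912 = 1.9477424e+06 s = 22.5433 days

22.5433 days


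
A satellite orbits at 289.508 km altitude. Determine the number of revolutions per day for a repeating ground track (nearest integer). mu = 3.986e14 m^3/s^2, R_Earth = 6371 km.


r = 6.660508e+06 m
T = 2*pi*sqrt(r^3/mu) = 5409.6884 s = 90.1615 min
revs/day = 1440 / 90.1615 = 15.9713
Rounded: 16 revolutions per day

16 revolutions per day


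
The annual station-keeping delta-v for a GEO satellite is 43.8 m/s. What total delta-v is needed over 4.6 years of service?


dV = rate * years = 43.8 * 4.6
dV = 201.4800 m/s

201.4800 m/s


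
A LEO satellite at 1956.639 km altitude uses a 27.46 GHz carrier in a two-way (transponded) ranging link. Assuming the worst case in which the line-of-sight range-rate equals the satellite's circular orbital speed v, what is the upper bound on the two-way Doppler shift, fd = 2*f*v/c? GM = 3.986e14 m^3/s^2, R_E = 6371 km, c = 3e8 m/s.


r = 8.327639e+06 m
v = sqrt(mu/r) = 6918.4324 m/s (worst-case radial velocity)
f = 27.46 GHz = 2.746e+10 Hz
fd = 2*f*v/c = 2*2.746e+10*6918.4324/3.0e+08
fd = 1.2665344e+06 Hz

1.2665e+06 Hz


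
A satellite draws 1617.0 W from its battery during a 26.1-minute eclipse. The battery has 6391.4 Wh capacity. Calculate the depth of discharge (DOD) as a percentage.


E_used = P * t / 60 = 1617.0 * 26.1 / 60 = 703.3950 Wh
DOD = E_used / E_total * 100 = 703.3950 / 6391.4 * 100
DOD = 11.0053 %

11.0053 %


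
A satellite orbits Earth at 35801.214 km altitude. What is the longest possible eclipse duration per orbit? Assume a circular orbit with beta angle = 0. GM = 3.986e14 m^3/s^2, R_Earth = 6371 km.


r = 42172.2140 km
T = 1436.4800 min
Eclipse fraction = arcsin(R_E/r)/pi = arcsin(6371.0000/42172.2140)/pi
= arcsin(0.151071)/pi = 0.04827222
Eclipse duration = 0.04827222 * 1436.4800 = 69.3421 min

69.3421 minutes


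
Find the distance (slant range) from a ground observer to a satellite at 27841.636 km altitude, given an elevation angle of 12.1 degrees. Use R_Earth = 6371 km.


h = 27841.636 km, el = 12.1 deg
d = -R_E*sin(el) + sqrt((R_E*sin(el))^2 + 2*R_E*h + h^2)
d = -6371.0000*sin(0.2111848) + sqrt((6371.0000*0.2096186)^2 + 2*6371.0000*27841.636 + 27841.636^2)
d = 32305.2444 km

32305.2444 km


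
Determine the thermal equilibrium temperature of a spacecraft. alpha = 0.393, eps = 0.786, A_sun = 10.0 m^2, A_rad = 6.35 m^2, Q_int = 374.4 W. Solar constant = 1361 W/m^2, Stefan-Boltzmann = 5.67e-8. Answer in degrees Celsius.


Numerator = alpha*S*A_sun + Q_int = 0.393*1361*10.0 + 374.4 = 5723.1300 W
Denominator = eps*sigma*A_rad = 0.786*5.67e-8*6.35 = 2.8299537e-07 W/K^4
T^4 = 2.0223405e+10 K^4
T = 377.1061 K = 103.9561 C

103.9561 degrees Celsius


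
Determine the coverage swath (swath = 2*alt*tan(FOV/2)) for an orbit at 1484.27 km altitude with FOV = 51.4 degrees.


FOV = 51.4 deg = 0.8970992 rad
swath = 2 * alt * tan(FOV/2) = 2 * 1484.27 * tan(0.4485496)
swath = 2 * 1484.27 * 0.4812675
swath = 1428.6618 km

1428.6618 km


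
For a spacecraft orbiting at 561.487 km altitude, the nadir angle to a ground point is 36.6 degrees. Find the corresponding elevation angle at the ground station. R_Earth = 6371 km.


r = R_E + alt = 6932.4870 km
Law of sines in the satellite / Earth-center / ground-point triangle:
  sin(nadir)/R_E = sin(90 + el)/r  =>  cos(el) = (r/R_E)*sin(nadir)
cos(el) = (6932.4870 / 6371.0000) * sin(36.6 deg) = 0.6487712
el = arccos(0.6487712) = 49.5510 deg
(Earth-central angle = 90 - nadir - el = 3.8490 deg)

49.5510 degrees


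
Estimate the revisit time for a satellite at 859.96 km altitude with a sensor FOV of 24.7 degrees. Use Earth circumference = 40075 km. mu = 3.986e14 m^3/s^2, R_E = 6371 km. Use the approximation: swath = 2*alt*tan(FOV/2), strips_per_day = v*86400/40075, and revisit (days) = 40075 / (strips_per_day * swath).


swath = 2*859.96*tan(0.2155482) = 376.5758 km
v = sqrt(mu/r) = 7424.5591 m/s = 7.4246 km/s
strips/day = v*86400/40075 = 7.4246*86400/40075 = 16.0070
coverage/day = strips * swath = 16.0070 * 376.5758 = 6027.8613 km
revisit = 40075 / 6027.8613 = 6.6483 days

6.6483 days


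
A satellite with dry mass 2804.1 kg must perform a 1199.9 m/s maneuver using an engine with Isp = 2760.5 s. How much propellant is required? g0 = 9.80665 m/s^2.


ve = Isp * g0 = 2760.5 * 9.80665 = 27071.257325 m/s
mass ratio = exp(dv/ve) = exp(1199.9/27071.257325) = 1.04532074
m_prop = m_dry * (mr - 1) = 2804.1 * (1.04532074 - 1)
m_prop = 127.0839 kg

127.0839 kg


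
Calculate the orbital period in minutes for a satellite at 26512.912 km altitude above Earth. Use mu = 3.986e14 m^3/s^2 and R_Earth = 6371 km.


r = 32883.9120 km = 3.2883912e+07 m
T = 2*pi*sqrt(r^3/mu) = 2*pi*sqrt(3.5559073e+22 / 3.986e14)
T = 59345.3147 s = 989.0886 min

989.0886 minutes


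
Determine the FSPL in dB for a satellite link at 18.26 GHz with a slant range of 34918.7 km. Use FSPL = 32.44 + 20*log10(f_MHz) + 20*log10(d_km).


f = 18.26 GHz = 18260.0000 MHz
d = 34918.7 km
FSPL = 32.44 + 20*log10(18260.0000) + 20*log10(34918.7)
FSPL = 32.44 + 85.2300 + 90.8612
FSPL = 208.5312 dB

208.5312 dB


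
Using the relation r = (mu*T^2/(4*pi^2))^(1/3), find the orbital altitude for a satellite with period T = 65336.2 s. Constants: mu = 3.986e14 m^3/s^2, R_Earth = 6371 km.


T = 65336.2 s
r = (mu*T^2/(4*pi^2))^(1/3) = (3.986e14 * 65336.2^2 / (4*pi^2))^(1/3)
r = 3.5061334e+07 m = 35061.3338 km
alt = r - R_E = 35061.3338 - 6371 = 28690.3338 km

28690.3338 km


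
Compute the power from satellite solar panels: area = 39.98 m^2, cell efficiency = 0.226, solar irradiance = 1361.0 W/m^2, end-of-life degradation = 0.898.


P = area * eta * S * degradation
P = 39.98 * 0.226 * 1361.0 * 0.898
P = 11042.9649 W

11042.9649 W


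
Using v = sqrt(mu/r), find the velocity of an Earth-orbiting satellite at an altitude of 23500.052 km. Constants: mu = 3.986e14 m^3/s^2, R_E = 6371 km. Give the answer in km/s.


r = R_E + alt = 6371.0 + 23500.052 = 29871.0520 km = 2.9871052e+07 m
v = sqrt(mu/r) = sqrt(3.986e14 / 2.9871052e+07) = 3652.9471 m/s = 3.6529 km/s

3.6529 km/s


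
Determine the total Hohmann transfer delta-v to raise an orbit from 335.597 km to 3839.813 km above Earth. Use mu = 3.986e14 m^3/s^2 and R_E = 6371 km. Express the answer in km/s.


r1 = 6706.5970 km = 6.706597e+06 m
r2 = 10210.8130 km = 1.0210813e+07 m
dv1 = sqrt(mu/r1)*(sqrt(2*r2/(r1+r2)) - 1) = 760.8949 m/s
dv2 = sqrt(mu/r2)*(1 - sqrt(2*r1/(r1+r2))) = 684.5973 m/s
total dv = |dv1| + |dv2| = 760.8949 + 684.5973 = 1445.4921 m/s = 1.4455 km/s

1.4455 km/s


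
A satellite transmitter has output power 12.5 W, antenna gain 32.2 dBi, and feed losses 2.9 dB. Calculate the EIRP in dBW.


Pt = 12.5 W = 10.9691 dBW
EIRP = Pt_dBW + Gt - losses = 10.9691 + 32.2 - 2.9 = 40.2691 dBW

40.2691 dBW


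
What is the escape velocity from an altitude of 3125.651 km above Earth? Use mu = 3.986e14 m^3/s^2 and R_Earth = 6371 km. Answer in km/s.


r = 6371.0 + 3125.651 = 9496.6510 km = 9.496651e+06 m
v_esc = sqrt(2*mu/r) = sqrt(2*3.986e14 / 9.496651e+06)
v_esc = 9162.1713 m/s = 9.1622 km/s

9.1622 km/s


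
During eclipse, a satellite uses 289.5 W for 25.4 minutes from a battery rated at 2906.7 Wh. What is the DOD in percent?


E_used = P * t / 60 = 289.5 * 25.4 / 60 = 122.5550 Wh
DOD = E_used / E_total * 100 = 122.5550 / 2906.7 * 100
DOD = 4.2163 %

4.2163 %


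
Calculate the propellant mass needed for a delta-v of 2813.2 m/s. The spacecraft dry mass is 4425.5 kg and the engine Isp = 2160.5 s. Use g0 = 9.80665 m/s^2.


ve = Isp * g0 = 2160.5 * 9.80665 = 21187.267325 m/s
mass ratio = exp(dv/ve) = exp(2813.2/21187.267325) = 1.14199629
m_prop = m_dry * (mr - 1) = 4425.5 * (1.14199629 - 1)
m_prop = 628.4046 kg

628.4046 kg


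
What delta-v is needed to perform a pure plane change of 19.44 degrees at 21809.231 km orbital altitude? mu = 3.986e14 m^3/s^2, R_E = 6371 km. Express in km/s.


r = 28180.2310 km = 2.8180231e+07 m
V = sqrt(mu/r) = 3760.9397 m/s
di = 19.44 deg = 0.339292 rad
dV = 2*V*sin(di/2) = 2*3760.9397*sin(0.169646)
dV = 1269.9448 m/s = 1.2699 km/s

1.2699 km/s


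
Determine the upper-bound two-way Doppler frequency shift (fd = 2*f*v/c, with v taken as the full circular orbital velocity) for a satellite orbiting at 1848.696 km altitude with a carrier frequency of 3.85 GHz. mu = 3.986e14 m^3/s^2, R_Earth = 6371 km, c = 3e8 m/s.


r = 8.219696e+06 m
v = sqrt(mu/r) = 6963.7115 m/s (worst-case radial velocity)
f = 3.85 GHz = 3.85e+09 Hz
fd = 2*f*v/c = 2*3.85e+09*6963.7115/3.0e+08
fd = 178735.2614 Hz

178735.2614 Hz


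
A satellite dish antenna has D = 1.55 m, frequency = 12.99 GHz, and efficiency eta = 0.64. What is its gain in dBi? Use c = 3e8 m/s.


lambda = c/f = 3e8 / 1.299e+10 = 0.02309469 m
G = eta*(pi*D/lambda)^2 = 0.64*(pi*1.55/0.02309469)^2
G = 28452.4002 (linear)
G = 10*log10(28452.4002) = 44.5412 dBi

44.5412 dBi


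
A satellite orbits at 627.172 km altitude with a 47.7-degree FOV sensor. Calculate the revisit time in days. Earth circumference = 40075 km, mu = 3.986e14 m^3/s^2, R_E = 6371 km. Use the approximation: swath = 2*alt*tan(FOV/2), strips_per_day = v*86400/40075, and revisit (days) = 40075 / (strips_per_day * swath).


swath = 2*627.172*tan(0.416261) = 554.5397 km
v = sqrt(mu/r) = 7547.0346 m/s = 7.5470 km/s
strips/day = v*86400/40075 = 7.5470*86400/40075 = 16.2711
coverage/day = strips * swath = 16.2711 * 554.5397 = 9022.9631 km
revisit = 40075 / 9022.9631 = 4.4414 days

4.4414 days


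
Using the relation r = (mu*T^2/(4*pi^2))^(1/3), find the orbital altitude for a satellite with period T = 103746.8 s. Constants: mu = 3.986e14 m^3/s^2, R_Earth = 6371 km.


T = 103746.8 s
r = (mu*T^2/(4*pi^2))^(1/3) = (3.986e14 * 103746.8^2 / (4*pi^2))^(1/3)
r = 4.772094e+07 m = 47720.9403 km
alt = r - R_E = 47720.9403 - 6371 = 41349.9403 km

41349.9403 km


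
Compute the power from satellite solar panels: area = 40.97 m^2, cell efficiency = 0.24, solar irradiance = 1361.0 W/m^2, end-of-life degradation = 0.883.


P = area * eta * S * degradation
P = 40.97 * 0.24 * 1361.0 * 0.883
P = 11816.6952 W

11816.6952 W


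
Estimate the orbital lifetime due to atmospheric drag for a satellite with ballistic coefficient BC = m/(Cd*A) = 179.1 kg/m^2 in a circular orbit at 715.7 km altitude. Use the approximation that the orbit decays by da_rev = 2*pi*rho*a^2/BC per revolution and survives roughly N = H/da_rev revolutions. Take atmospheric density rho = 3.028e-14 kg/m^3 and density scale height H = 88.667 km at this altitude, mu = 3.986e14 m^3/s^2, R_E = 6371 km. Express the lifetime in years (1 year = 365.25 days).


a = R_E + alt = 7086.7000 km = 7.0867e+06 m
da_rev = 2*pi*rho*a^2/BC = 2*pi*3.028e-14*(7.0867e+06)^2/179.1 = 0.0533492416 m per revolution
N = H/da_rev = 88667.0000 m / 0.0533492416 m = 1.6620105e+06 revolutions
P = 2*pi*sqrt(a^3/mu) = 5937.1401 s
lifetime = N*P = 1.6620105e+06 * 5937.1401 = 9.8675891e+09 s = 114208.2076 days
years = 114208.2076 / 365.25 = 312.6850 years

312.6850 years


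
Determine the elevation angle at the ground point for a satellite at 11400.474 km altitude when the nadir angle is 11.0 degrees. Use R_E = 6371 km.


r = R_E + alt = 17771.4740 km
Law of sines in the satellite / Earth-center / ground-point triangle:
  sin(nadir)/R_E = sin(90 + el)/r  =>  cos(el) = (r/R_E)*sin(nadir)
cos(el) = (17771.4740 / 6371.0000) * sin(11.0 deg) = 0.5322488
el = arccos(0.5322488) = 57.8425 deg
(Earth-central angle = 90 - nadir - el = 21.1575 deg)

57.8425 degrees


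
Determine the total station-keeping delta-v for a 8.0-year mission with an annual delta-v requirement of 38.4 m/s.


dV = rate * years = 38.4 * 8.0
dV = 307.2000 m/s

307.2000 m/s


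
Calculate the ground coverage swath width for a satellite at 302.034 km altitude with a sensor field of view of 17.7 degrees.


FOV = 17.7 deg = 0.3089233 rad
swath = 2 * alt * tan(FOV/2) = 2 * 302.034 * tan(0.1544616)
swath = 2 * 302.034 * 0.1557019
swath = 94.0545 km

94.0545 km


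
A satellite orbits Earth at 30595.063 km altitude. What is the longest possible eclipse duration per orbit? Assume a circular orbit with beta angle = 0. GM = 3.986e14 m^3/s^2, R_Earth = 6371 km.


r = 36966.0630 km
T = 1178.8669 min
Eclipse fraction = arcsin(R_E/r)/pi = arcsin(6371.0000/36966.0630)/pi
= arcsin(0.1723473)/pi = 0.05513512
Eclipse duration = 0.05513512 * 1178.8669 = 64.9970 min

64.9970 minutes


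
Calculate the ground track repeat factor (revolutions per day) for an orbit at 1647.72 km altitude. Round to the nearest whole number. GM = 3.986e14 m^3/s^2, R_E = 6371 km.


r = 8.01872e+06 m
T = 2*pi*sqrt(r^3/mu) = 7146.0952 s = 119.1016 min
revs/day = 1440 / 119.1016 = 12.0905
Rounded: 12 revolutions per day

12 revolutions per day


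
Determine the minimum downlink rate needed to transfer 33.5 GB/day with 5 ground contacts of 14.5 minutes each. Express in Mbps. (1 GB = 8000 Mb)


total contact time = 5 * 14.5 * 60 = 4350.0000 s
data = 33.5 GB = 268000.0000 Mb
rate = 268000.0000 / 4350.0000 = 61.6092 Mbps

61.6092 Mbps


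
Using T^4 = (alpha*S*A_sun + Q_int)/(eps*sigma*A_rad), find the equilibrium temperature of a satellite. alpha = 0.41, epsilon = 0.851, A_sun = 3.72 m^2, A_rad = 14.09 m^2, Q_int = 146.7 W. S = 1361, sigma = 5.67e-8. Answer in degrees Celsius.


Numerator = alpha*S*A_sun + Q_int = 0.41*1361*3.72 + 146.7 = 2222.4972 W
Denominator = eps*sigma*A_rad = 0.851*5.67e-8*14.09 = 6.7986645e-07 W/K^4
T^4 = 3.2690202e+09 K^4
T = 239.1137 K = -34.0363 C

-34.0363 degrees Celsius


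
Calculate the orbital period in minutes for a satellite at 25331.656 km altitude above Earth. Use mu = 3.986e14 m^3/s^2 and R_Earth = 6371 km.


r = 31702.6560 km = 3.1702656e+07 m
T = 2*pi*sqrt(r^3/mu) = 2*pi*sqrt(3.1863021e+22 / 3.986e14)
T = 56176.5021 s = 936.2750 min

936.2750 minutes


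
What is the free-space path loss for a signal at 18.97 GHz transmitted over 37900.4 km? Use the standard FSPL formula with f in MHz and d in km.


f = 18.97 GHz = 18970.0000 MHz
d = 37900.4 km
FSPL = 32.44 + 20*log10(18970.0000) + 20*log10(37900.4)
FSPL = 32.44 + 85.5613 + 91.5729
FSPL = 209.5742 dB

209.5742 dB


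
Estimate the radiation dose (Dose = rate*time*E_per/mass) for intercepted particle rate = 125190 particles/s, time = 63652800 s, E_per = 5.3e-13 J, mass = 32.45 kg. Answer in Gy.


Total energy deposited = rate * time * E_per
  = 125190 * 63652800 * 5.3e-13 = 4.2234 J
Dose = E_total / mass = 4.2234 / 32.45
Dose = 0.1301512 Gy

0.1302 Gy


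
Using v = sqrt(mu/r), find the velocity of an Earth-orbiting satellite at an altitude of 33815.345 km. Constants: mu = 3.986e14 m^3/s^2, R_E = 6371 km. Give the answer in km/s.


r = R_E + alt = 6371.0 + 33815.345 = 40186.3450 km = 4.0186345e+07 m
v = sqrt(mu/r) = sqrt(3.986e14 / 4.0186345e+07) = 3149.4114 m/s = 3.1494 km/s

3.1494 km/s


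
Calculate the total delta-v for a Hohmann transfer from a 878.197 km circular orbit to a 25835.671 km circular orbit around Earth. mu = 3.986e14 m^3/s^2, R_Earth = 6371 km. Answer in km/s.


r1 = 7249.1970 km = 7.249197e+06 m
r2 = 32206.6710 km = 3.2206671e+07 m
dv1 = sqrt(mu/r1)*(sqrt(2*r2/(r1+r2)) - 1) = 2059.2752 m/s
dv2 = sqrt(mu/r2)*(1 - sqrt(2*r1/(r1+r2))) = 1385.4459 m/s
total dv = |dv1| + |dv2| = 2059.2752 + 1385.4459 = 3444.7211 m/s = 3.4447 km/s

3.4447 km/s


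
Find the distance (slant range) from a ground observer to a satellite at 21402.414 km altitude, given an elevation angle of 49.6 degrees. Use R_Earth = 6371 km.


h = 21402.414 km, el = 49.6 deg
d = -R_E*sin(el) + sqrt((R_E*sin(el))^2 + 2*R_E*h + h^2)
d = -6371.0000*sin(0.8656833) + sqrt((6371.0000*0.7615383)^2 + 2*6371.0000*21402.414 + 21402.414^2)
d = 22612.9889 km

22612.9889 km


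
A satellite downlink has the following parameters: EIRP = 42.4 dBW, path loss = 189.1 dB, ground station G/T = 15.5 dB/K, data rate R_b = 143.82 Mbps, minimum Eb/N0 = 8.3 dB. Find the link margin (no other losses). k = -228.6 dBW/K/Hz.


C/N0 = EIRP - FSPL + G/T - k = 42.4 - 189.1 + 15.5 - (-228.6)
C/N0 = 97.4000 dB-Hz
R_b = 143.82 Mbps = 1.4382e+08 bps -> 10*log10(R_b) = 81.5782 dB-Hz
Eb/N0 = C/N0 - 10*log10(R_b) = 97.4000 - 81.5782 = 15.8218 dB
Margin = Eb/N0 - Eb/N0_req = 15.8218 - 8.3 = 7.5218 dB (link closes)

7.5218 dB


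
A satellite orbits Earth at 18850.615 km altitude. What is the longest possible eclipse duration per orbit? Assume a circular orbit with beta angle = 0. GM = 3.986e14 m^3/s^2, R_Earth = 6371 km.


r = 25221.6150 km
T = 664.3842 min
Eclipse fraction = arcsin(R_E/r)/pi = arcsin(6371.0000/25221.6150)/pi
= arcsin(0.2526008)/pi = 0.08128593
Eclipse duration = 0.08128593 * 664.3842 = 54.0051 min

54.0051 minutes


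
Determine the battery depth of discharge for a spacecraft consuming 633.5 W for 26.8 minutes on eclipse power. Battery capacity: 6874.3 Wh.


E_used = P * t / 60 = 633.5 * 26.8 / 60 = 282.9633 Wh
DOD = E_used / E_total * 100 = 282.9633 / 6874.3 * 100
DOD = 4.1162 %

4.1162 %


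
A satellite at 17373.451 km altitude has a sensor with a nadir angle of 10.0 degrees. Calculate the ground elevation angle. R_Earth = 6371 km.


r = R_E + alt = 23744.4510 km
Law of sines in the satellite / Earth-center / ground-point triangle:
  sin(nadir)/R_E = sin(90 + el)/r  =>  cos(el) = (r/R_E)*sin(nadir)
cos(el) = (23744.4510 / 6371.0000) * sin(10.0 deg) = 0.6471795
el = arccos(0.6471795) = 49.6707 deg
(Earth-central angle = 90 - nadir - el = 30.3293 deg)

49.6707 degrees


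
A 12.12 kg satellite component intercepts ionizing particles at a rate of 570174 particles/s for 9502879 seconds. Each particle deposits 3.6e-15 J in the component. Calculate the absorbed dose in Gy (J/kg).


Total energy deposited = rate * time * E_per
  = 570174 * 9502879 * 3.6e-15 = 0.01950586 J
Dose = E_total / mass = 0.01950586 / 12.12
Dose = 0.001609394 Gy

0.0016 Gy


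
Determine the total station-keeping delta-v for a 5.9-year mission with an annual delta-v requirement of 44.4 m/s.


dV = rate * years = 44.4 * 5.9
dV = 261.9600 m/s

261.9600 m/s


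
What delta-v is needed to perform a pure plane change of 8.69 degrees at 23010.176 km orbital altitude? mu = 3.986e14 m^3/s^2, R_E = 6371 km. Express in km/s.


r = 29381.1760 km = 2.9381176e+07 m
V = sqrt(mu/r) = 3683.2743 m/s
di = 8.69 deg = 0.1516691 rad
dV = 2*V*sin(di/2) = 2*3683.2743*sin(0.07583456)
dV = 558.1036 m/s = 0.5581036 km/s

0.5581 km/s


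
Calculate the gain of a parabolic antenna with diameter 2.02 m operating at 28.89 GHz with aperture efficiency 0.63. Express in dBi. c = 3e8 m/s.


lambda = c/f = 3e8 / 2.889e+10 = 0.01038422 m
G = eta*(pi*D/lambda)^2 = 0.63*(pi*2.02/0.01038422)^2
G = 235285.7407 (linear)
G = 10*log10(235285.7407) = 53.7160 dBi

53.7160 dBi


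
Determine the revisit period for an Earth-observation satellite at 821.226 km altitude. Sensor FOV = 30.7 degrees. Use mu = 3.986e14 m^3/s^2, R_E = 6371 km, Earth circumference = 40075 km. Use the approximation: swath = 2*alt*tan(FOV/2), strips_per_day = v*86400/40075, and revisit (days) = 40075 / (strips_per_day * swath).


swath = 2*821.226*tan(0.267908) = 450.8650 km
v = sqrt(mu/r) = 7444.5249 m/s = 7.4445 km/s
strips/day = v*86400/40075 = 7.4445*86400/40075 = 16.0501
coverage/day = strips * swath = 16.0501 * 450.8650 = 7236.4187 km
revisit = 40075 / 7236.4187 = 5.5380 days

5.5380 days
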